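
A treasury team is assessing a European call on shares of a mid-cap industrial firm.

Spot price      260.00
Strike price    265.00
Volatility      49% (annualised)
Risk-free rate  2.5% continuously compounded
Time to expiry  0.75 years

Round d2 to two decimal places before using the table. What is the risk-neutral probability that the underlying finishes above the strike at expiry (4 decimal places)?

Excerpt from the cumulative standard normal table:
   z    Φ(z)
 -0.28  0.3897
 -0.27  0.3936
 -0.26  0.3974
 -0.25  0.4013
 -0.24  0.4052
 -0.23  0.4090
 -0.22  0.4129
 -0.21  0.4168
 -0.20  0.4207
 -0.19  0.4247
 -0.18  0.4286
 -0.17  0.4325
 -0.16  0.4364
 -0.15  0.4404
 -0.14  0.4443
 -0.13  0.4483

0.4168

T = 0.75;  σ√T = 0.4244
d₁ = [ln(260/265) + (0.025 + 0.49²/2)·0.75] / 0.4244 = [-0.0190 + 0.1088] / 0.4244 = 0.2115 ⇒ 0.21
d₂ = d₁ − σ√T = 0.2115 − 0.4244 = -0.2129 ⇒ -0.21
Risk-neutral Pr[S_T > K] = N(d₂) = N(-0.21) = 0.4168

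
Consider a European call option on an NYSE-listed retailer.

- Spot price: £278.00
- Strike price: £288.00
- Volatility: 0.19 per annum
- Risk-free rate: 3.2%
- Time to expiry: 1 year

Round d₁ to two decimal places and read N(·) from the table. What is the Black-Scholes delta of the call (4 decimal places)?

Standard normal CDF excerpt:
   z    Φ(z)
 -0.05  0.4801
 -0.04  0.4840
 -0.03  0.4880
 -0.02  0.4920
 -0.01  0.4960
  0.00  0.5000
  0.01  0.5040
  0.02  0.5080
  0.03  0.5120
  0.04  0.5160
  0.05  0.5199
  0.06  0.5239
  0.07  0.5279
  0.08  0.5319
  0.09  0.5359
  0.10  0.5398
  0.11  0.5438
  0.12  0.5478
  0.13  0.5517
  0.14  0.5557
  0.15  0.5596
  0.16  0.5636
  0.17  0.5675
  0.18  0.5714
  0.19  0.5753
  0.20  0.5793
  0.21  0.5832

T = 1;  σ√T = 0.1900
d₁ = [ln(278/288) + (0.032 + 0.19²/2)·1] / 0.1900 = [-0.0353 + 0.0500] / 0.1900 = 0.0774 ⇒ 0.08
N(d₁) = N(0.08) = 0.5319
Δ_call = N(d₁) = 0.5319

0.5319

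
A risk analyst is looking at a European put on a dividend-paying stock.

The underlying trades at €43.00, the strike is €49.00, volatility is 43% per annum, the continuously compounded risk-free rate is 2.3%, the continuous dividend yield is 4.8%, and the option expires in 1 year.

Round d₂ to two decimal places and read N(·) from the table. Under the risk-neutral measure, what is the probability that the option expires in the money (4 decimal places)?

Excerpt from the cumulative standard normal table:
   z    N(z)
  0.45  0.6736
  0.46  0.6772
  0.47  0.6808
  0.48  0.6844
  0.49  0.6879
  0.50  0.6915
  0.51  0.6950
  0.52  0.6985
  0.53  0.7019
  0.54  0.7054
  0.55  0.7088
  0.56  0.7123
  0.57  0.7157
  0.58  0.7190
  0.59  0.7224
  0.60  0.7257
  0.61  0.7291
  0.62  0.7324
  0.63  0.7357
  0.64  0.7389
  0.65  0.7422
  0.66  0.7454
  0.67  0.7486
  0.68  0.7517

T = 1;  σ√T = 0.4300
d₁ = [ln(43/49) + (0.023 − 0.048 + 0.43²/2)·1] / 0.4300 = [-0.1306 + 0.0674] / 0.4300 = -0.1469 ⇒ -0.15
d₂ = d₁ − σ√T = -0.1469 − 0.4300 = -0.5769 ⇒ -0.58
Risk-neutral Pr[S_T < K] = N(−d₂) = N(0.58) = 0.7190

0.7190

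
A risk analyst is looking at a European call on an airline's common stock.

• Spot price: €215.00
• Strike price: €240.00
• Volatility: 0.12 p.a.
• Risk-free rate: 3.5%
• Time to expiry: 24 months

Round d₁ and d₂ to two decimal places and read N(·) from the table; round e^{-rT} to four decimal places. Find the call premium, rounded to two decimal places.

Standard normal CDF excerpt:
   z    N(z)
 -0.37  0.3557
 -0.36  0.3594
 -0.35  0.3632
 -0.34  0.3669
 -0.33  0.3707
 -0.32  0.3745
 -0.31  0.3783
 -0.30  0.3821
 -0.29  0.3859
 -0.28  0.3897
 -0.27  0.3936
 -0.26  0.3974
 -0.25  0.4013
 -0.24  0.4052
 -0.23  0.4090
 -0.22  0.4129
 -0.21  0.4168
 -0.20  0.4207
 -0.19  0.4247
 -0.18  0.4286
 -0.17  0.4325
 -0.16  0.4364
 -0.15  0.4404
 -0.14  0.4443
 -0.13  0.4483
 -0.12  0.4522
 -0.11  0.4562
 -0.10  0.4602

σ√T = 0.12·√2 = 0.1697
d₁ = [ln(215/240) + (0.035 + 0.12²/2)·2] / 0.1697 = [-0.1100 + 0.0844] / 0.1697 = -0.1509 → -0.15
d₂ = d₁ − σ√T = -0.1509 − 0.1697 = -0.3206 → -0.32
exp(−rT) = exp(−0.035·2) = 0.9324
N(d₁) = N(-0.15) = 0.4404;  N(d₂) = N(-0.32) = 0.3745
C = 215·0.4404 − 240·0.9324·0.3745 = 94.6860 − 83.8041 = 10.8819

€10.88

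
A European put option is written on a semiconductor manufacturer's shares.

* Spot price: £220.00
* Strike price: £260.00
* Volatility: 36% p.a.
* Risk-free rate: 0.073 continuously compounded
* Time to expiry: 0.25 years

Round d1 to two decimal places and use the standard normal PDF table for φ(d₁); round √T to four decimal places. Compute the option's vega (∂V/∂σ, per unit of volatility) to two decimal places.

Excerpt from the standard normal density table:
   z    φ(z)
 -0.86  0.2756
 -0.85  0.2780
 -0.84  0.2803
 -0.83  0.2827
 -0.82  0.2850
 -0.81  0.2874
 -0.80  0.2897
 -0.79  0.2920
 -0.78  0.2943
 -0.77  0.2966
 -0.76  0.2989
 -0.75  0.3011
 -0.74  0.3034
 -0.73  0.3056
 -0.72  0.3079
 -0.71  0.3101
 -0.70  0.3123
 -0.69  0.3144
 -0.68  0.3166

33.37

σ√T = 0.36·√0.25 = 0.1800
d₁ = [ln(220/260) + (0.073 + 0.36²/2)·0.25] / 0.1800 = [-0.1671 + 0.0344] / 0.1800 = -0.7367 → -0.74
√T = √0.25 = 0.5000
φ(d₁) = φ(-0.74) = 0.3034
vega = S·φ(d₁)·√T = 220·0.3034·0.5000 = 33.3740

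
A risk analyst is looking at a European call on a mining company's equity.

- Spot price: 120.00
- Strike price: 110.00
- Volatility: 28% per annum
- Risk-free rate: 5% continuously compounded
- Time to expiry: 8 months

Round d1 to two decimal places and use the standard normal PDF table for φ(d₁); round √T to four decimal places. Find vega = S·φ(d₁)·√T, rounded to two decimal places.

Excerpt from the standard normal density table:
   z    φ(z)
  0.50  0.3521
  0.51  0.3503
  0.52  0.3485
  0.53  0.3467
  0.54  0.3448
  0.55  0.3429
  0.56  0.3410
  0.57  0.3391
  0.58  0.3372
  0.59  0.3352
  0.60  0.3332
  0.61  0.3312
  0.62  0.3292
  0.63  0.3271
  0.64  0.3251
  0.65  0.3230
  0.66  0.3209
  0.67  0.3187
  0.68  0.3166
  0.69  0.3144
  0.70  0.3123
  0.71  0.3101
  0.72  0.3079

σ√T = 0.28·√0.6667 = 0.2286
d₁ = [ln(120/110) + (0.05 + 0.28²/2)·0.6667] / 0.2286 = [0.0870 + 0.0595] / 0.2286 = 0.6407 which rounds to 0.64
√T = √0.6667 = 0.8165
φ(d₁) = φ(0.64) = 0.3251
vega = S·φ(d₁)·√T = 120·0.3251·0.8165 = 31.8533

31.85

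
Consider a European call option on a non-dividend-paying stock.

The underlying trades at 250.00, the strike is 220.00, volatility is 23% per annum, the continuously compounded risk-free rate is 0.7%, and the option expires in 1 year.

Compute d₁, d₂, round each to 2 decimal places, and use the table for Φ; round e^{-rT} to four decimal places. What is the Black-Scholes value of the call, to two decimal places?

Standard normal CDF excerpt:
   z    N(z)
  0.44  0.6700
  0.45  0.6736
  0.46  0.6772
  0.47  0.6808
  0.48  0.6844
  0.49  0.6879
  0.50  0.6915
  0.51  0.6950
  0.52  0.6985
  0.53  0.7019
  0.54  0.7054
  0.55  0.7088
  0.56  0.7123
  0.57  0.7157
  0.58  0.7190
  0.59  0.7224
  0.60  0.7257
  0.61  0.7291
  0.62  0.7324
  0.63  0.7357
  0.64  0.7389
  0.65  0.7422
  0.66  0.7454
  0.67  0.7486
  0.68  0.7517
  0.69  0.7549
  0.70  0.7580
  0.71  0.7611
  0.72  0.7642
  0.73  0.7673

40.77

σ√T = 0.23·√1 = 0.2300
ln(S/K) + (r + σ²/2)T = ln(250/220) + (0.007 + 0.23²/2)·1 = 0.1278 + 0.0335 = 0.1613
d₁ = 0.1613 / 0.2300 = 0.7012 ≈ 0.70
d₂ = d₁ − σ√T = 0.7012 − 0.2300 = 0.4712 ≈ 0.47
e^(−rT) = e^(−0.007·1) = 0.9930
N(d₁) = N(0.70) = 0.7580;  N(d₂) = N(0.47) = 0.6808
C = 250·0.7580 − 220·0.9930·0.6808 = 189.5000 − 148.7276 = 40.7724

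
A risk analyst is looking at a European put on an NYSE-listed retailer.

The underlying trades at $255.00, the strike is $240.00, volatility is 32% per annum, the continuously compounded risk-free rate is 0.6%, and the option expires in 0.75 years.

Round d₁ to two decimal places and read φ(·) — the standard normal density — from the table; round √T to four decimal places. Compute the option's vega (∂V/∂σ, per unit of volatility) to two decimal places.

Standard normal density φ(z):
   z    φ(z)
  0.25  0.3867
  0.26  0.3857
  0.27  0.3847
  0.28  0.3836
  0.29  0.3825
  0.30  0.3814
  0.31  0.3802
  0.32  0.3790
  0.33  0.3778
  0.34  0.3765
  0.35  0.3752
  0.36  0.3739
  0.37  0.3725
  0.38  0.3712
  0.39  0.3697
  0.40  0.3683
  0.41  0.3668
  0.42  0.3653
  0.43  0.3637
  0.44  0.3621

σ√T = 0.32 × 0.8660 = 0.2771
d₁ = [ln(255/240) + (0.006 + ½·0.32²)·0.75] / (σ√T) = (0.0606 + 0.0429) / 0.2771 = 0.3736 → 0.37
√T = √0.75 = 0.8660
φ(d₁) = φ(0.37) = 0.3725
vega = S·φ(d₁)·√T = 255·0.3725·0.8660 = 82.2592

82.26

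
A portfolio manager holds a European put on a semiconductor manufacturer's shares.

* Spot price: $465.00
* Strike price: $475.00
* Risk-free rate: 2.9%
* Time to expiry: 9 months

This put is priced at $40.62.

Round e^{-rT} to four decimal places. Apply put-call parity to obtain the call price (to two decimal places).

$40.83

e^(−rT) = e^(−0.029·0.75) = 0.9785
Put-call parity: C − P = S − K·e^(−rT) = 465 − 475·0.9785 = 465 − 464.7875 = 0.2125
C = P + (C − P) = 40.62 + (0.2125) = 40.8325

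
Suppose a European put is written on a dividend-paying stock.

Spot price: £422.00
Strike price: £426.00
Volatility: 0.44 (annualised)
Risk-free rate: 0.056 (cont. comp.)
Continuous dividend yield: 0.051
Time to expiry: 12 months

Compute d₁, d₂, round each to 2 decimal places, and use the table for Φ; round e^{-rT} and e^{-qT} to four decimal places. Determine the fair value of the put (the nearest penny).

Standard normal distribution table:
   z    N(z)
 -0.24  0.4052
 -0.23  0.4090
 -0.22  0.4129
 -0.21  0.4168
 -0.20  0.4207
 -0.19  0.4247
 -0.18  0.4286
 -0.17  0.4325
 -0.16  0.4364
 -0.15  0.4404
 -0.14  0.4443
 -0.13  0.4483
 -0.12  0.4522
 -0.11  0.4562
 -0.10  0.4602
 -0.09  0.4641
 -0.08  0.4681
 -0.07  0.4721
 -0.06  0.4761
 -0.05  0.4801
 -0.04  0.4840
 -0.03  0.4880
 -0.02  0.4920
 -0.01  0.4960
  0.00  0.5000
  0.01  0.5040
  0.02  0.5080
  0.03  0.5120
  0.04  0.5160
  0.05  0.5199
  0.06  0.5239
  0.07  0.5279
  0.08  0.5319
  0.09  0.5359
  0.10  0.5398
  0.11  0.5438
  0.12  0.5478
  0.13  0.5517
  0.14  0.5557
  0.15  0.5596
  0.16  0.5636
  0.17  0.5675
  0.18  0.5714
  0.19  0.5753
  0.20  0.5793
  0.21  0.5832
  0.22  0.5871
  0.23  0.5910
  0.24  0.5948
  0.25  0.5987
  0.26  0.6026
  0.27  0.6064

£70.90

T = 1;  σ√T = 0.4400
d₁ = [ln(422/426) + (0.056 − 0.051 + 0.44²/2)·1] / 0.4400 = [-0.0094 + 0.1018] / 0.4400 = 0.2099 which rounds to 0.21
d₂ = d₁ − σ√T = 0.2099 − 0.4400 = -0.2301 which rounds to -0.23
e^(−qT) = e^(−0.051·1) = 0.9503;  e^(−rT) = e^(−0.056·1) = 0.9455
N(−d₂) = N(0.23) = 0.5910;  N(−d₁) = N(-0.21) = 0.4168
P = 426·0.9455·0.5910 − 422·0.9503·0.4168 = 238.0448 − 167.1479 = 70.8969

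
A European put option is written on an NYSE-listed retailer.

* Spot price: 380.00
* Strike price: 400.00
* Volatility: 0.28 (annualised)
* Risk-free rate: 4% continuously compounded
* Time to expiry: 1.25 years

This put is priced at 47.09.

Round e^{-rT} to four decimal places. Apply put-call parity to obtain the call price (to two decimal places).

exp(−rT) = exp(−0.04·1.25) = 0.9512
Put-call parity: C − P = S − K·e^(−rT) = 380 − 400·0.9512 = 380 − 380.4800 = -0.4800
C = P + (C − P) = 47.09 + (-0.4800) = 46.6100

46.61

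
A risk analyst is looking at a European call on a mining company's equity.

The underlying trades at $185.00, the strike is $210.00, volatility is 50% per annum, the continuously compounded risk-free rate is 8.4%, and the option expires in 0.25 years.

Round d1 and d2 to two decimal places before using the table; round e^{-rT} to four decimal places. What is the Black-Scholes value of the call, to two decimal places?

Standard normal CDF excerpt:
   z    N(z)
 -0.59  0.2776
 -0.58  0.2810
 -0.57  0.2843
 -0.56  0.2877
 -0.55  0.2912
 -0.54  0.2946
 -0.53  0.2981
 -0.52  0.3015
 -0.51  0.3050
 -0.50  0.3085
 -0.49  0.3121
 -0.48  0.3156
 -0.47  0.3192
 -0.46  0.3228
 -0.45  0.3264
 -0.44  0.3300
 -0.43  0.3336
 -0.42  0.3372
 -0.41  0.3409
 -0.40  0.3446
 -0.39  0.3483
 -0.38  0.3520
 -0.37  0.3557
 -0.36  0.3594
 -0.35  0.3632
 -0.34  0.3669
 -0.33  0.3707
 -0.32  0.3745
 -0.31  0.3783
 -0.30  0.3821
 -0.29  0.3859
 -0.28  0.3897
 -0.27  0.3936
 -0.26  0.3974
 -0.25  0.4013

σ√T = 0.5·√0.25 = 0.2500
d₁ = [ln(185/210) + (0.084 + 0.5²/2)·0.25] / 0.2500 = [-0.1268 + 0.0523] / 0.2500 = -0.2980 → -0.30
d₂ = d₁ − σ√T = -0.2980 − 0.2500 = -0.5480 → -0.55
e^(−rT) = e^(−0.084·0.25) = 0.9792
N(d₁) = N(-0.30) = 0.3821;  N(d₂) = N(-0.55) = 0.2912
C = 185·0.3821 − 210·0.9792·0.2912 = 70.6885 − 59.8800 = 10.8085

$10.81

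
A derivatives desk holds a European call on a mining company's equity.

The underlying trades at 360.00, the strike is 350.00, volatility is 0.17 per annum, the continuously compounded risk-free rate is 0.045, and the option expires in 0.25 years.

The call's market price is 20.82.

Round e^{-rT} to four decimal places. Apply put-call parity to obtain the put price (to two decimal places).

6.90

e^(−rT) = e^(−0.045·0.25) = 0.9888
Put-call parity: C − P = S − K·e^(−rT) = 360 − 350·0.9888 = 360 − 346.0800 = 13.9200
P = C − (C − P) = 20.82 − (13.9200) = 6.9000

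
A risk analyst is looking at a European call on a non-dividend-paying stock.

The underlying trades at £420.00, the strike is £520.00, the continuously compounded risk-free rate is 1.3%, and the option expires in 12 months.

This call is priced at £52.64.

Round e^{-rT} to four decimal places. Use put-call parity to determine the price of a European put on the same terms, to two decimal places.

exp(−rT) = exp(−0.013·1) = 0.9871
Put-call parity: C − P = S − K·e^(−rT) = 420 − 520·0.9871 = 420 − 513.2920 = -93.2920
P = C − (C − P) = 52.64 − (-93.2920) = 145.9320

£145.93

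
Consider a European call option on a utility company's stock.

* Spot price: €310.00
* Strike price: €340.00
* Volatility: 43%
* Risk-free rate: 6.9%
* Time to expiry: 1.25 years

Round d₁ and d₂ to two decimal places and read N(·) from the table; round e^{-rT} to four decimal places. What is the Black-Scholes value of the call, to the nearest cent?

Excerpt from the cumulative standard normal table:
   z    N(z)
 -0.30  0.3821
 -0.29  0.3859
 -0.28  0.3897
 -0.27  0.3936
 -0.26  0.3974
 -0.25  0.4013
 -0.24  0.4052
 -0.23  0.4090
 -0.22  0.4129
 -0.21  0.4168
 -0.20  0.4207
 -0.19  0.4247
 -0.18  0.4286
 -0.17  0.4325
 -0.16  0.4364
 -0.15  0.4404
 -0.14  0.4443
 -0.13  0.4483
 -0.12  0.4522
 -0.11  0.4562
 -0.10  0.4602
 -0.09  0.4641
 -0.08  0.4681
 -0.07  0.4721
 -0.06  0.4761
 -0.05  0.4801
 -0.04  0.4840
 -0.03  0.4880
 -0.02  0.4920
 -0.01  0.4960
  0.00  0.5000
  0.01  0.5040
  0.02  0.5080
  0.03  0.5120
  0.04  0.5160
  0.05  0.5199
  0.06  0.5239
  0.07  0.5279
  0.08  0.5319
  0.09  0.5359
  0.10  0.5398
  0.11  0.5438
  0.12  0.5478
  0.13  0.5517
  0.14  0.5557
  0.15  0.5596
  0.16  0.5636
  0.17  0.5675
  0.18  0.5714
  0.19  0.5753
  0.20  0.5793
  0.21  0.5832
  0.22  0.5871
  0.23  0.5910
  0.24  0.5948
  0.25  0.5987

σ√T = 0.43·√1.25 = 0.4808
ln(S/K) + (r + σ²/2)T = ln(310/340) + (0.069 + 0.43²/2)·1.25 = -0.0924 + 0.2018 = 0.1094
d₁ = 0.1094 / 0.4808 = 0.2276 → 0.23
d₂ = d₁ − σ√T = 0.2276 − 0.4808 = -0.2531 → -0.25
exp(−rT) = exp(−0.069·1.25) = 0.9174
C = 310·N(0.23) − 340·0.9174·N(-0.25) = 310·0.5910 − 340·0.9174·0.4013 = 183.2100 − 125.1719 = 58.0381

€58.04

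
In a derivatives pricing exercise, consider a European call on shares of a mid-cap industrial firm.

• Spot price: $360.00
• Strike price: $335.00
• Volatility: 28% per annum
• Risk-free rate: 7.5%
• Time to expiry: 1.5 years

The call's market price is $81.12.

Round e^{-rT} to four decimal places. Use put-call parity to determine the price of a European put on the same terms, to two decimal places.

e^(−rT) = e^(−0.075·1.5) = 0.8936
Put-call parity: C − P = S − K·e^(−rT) = 360 − 335·0.8936 = 360 − 299.3560 = 60.6440
P = C − (C − P) = 81.12 − (60.6440) = 20.4760

$20.48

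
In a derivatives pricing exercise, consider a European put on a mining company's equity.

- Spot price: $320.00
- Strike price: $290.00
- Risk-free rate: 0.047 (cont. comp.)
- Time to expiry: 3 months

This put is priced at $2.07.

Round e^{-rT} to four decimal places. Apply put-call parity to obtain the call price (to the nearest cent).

exp(−rT) = exp(−0.047·0.25) = 0.9883
Put-call parity: C − P = S − K·e^(−rT) = 320 − 290·0.9883 = 320 − 286.6070 = 33.3930
C = P + (C − P) = 2.07 + (33.3930) = 35.4630

$35.46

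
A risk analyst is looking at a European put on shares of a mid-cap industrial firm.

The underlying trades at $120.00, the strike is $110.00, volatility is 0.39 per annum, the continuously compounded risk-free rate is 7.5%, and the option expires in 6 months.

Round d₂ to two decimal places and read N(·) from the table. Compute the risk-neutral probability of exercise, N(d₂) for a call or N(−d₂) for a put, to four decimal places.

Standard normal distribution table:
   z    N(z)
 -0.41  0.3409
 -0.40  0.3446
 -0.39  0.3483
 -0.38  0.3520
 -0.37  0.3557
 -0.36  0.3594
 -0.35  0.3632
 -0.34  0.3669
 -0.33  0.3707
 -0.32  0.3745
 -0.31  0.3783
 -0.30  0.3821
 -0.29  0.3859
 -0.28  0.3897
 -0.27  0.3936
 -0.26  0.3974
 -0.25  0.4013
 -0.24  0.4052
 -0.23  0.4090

σ√T = 0.39 × 0.7071 = 0.2758
d₁ = [ln(120/110) + (0.075 + ½·0.39²)·0.5] / (σ√T) = (0.0870 + 0.0755) / 0.2758 = 0.5894 which rounds to 0.59
d₂ = 0.5894 − 0.2758 = 0.3136 which rounds to 0.31
Risk-neutral Pr[S_T < K] = N(−d₂) = N(-0.31) = 0.3783

0.3783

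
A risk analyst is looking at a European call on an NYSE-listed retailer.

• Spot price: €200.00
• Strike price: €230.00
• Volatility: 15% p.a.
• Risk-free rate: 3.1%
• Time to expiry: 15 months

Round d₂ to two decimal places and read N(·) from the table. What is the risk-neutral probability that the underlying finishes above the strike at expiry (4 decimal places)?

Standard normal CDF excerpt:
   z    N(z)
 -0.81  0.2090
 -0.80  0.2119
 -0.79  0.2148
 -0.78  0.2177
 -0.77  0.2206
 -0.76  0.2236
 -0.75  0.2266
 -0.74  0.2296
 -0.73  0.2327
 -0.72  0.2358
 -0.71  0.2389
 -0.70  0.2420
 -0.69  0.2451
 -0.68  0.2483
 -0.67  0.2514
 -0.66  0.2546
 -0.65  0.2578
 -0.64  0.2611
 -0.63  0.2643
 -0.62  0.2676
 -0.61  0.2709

0.2451

σ√T = 0.15·√1.25 = 0.1677
d₁ = [ln(200/230) + (0.031 + 0.15²/2)·1.25] / 0.1677 = [-0.1398 + 0.0528] / 0.1677 = -0.5185 ⇒ -0.52
d₂ = d₁ − σ√T = -0.5185 − 0.1677 = -0.6862 ⇒ -0.69
Pr(exercise) under Q = N(d₂) = 0.2451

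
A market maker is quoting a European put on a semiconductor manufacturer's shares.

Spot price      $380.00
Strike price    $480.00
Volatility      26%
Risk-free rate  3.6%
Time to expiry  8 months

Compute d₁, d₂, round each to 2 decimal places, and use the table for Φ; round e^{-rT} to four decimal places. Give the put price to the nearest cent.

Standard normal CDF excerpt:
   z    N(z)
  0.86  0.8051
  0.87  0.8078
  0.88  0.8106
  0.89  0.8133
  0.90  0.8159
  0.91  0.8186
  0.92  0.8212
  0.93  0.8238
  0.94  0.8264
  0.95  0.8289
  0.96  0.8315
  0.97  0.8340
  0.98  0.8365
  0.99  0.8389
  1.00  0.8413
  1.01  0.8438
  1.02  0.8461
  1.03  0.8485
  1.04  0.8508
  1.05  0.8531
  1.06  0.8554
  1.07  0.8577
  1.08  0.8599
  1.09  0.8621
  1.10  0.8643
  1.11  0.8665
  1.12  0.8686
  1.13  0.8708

T = 0.6667;  σ√T = 0.2123
d₁ = [ln(380/480) + (0.036 + ½·0.26²)·0.6667] / (σ√T) = (-0.2336 + 0.0465) / 0.2123 = -0.8813 ⇒ -0.88
d₂ = -0.8813 − 0.2123 = -1.0935 ⇒ -1.09
exp(−rT) = exp(−0.036·0.6667) = 0.9763
P = 480·0.9763·N(1.09) − 380·N(0.88) = 480·0.9763·0.8621 − 380·0.8106 = 404.0008 − 308.0280 = 95.9728

$95.97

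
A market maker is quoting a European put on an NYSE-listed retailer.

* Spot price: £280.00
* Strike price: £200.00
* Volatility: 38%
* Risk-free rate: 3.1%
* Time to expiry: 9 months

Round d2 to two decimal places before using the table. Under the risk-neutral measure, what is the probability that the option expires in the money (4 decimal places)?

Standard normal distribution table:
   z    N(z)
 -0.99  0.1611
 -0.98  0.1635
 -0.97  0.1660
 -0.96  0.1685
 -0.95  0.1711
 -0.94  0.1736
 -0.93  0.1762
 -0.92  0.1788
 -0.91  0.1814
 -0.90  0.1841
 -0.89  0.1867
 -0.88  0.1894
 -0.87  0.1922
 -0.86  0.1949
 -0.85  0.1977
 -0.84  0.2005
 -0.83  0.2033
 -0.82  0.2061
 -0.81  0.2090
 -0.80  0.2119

0.1762

T = 0.75;  σ√T = 0.3291
d₁ = [ln(280/200) + (0.031 + ½·0.38²)·0.75] / (σ√T) = (0.3365 + 0.0774) / 0.3291 = 1.2576 → 1.26
d₂ = 1.2576 − 0.3291 = 0.9285 → 0.93
Pr(exercise) under Q = N(−d₂) = N(-0.93) = 0.1762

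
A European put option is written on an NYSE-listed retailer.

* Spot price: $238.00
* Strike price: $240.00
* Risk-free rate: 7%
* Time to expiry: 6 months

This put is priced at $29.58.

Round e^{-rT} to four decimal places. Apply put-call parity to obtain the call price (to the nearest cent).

exp(−rT) = exp(−0.07·0.5) = 0.9656
Put-call parity: C − P = S − K·e^(−rT) = 238 − 240·0.9656 = 238 − 231.7440 = 6.2560
C = P + (C − P) = 29.58 + (6.2560) = 35.8360

$35.84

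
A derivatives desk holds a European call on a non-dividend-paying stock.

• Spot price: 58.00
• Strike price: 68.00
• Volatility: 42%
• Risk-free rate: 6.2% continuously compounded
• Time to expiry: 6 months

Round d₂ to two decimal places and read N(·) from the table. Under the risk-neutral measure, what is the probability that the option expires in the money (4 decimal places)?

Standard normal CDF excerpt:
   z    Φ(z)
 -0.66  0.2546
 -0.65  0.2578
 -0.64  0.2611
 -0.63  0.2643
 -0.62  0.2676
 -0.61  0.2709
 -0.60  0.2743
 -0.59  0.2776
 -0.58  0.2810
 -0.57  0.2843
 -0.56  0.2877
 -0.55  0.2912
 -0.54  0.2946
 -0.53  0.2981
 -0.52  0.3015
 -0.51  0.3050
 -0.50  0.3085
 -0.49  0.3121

0.2810

σ√T = 0.42·√0.5 = 0.2970
d₁ = [ln(58/68) + (0.062 + 0.42²/2)·0.5] / 0.2970 = [-0.1591 + 0.0751] / 0.2970 = -0.2827 → -0.28
d₂ = d₁ − σ√T = -0.2827 − 0.2970 = -0.5797 → -0.58
Risk-neutral Pr[S_T > K] = N(d₂) = N(-0.58) = 0.2810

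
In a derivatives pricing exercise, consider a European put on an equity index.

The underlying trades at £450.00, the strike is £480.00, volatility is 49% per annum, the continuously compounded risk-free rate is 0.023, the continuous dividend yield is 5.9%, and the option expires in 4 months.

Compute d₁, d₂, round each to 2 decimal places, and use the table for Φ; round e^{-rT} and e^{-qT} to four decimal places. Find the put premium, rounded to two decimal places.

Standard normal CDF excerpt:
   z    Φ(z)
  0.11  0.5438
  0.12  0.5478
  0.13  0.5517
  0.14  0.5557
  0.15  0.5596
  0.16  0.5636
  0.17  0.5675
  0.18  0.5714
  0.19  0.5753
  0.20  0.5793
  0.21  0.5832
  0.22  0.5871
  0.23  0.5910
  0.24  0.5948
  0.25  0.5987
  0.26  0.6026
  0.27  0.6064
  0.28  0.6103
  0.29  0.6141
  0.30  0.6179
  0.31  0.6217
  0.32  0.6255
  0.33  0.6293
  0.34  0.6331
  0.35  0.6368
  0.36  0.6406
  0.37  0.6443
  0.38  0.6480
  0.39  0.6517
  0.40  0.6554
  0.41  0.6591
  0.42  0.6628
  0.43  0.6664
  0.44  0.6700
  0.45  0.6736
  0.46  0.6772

T = 0.3333;  σ√T = 0.2829
d₁ = [ln(450/480) + (0.023 − 0.059 + ½·0.49²)·0.3333] / (σ√T) = (-0.0645 + 0.0280) / 0.2829 = -0.1291 ⇒ -0.13
d₂ = -0.1291 − 0.2829 = -0.4120 ⇒ -0.41
e^(−qT) = e^(−0.059·0.3333) = 0.9805;  e^(−rT) = e^(−0.023·0.3333) = 0.9924
N(−d₂) = N(0.41) = 0.6591;  N(−d₁) = N(0.13) = 0.5517
P = 480·0.9924·0.6591 − 450·0.9805·0.5517 = 313.9636 − 243.4238 = 70.5398

£70.54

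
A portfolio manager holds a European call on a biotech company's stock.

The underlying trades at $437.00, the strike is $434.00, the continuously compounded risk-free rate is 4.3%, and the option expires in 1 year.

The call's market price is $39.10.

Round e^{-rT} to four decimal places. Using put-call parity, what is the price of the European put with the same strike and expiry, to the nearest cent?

e^(−rT) = e^(−0.043·1) = 0.9579
Put-call parity: C − P = S − K·e^(−rT) = 437 − 434·0.9579 = 437 − 415.7286 = 21.2714
P = C − (C − P) = 39.10 − (21.2714) = 17.8286

$17.83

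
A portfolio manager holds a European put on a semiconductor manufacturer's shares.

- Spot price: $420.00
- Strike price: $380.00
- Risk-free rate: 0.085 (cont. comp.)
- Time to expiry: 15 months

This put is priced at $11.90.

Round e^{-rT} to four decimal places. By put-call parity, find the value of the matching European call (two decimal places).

$90.20

e^(−rT) = e^(−0.085·1.25) = 0.8992
Put-call parity: C − P = S − K·e^(−rT) = 420 − 380·0.8992 = 420 − 341.6960 = 78.3040
C = P + (C − P) = 11.90 + (78.3040) = 90.2040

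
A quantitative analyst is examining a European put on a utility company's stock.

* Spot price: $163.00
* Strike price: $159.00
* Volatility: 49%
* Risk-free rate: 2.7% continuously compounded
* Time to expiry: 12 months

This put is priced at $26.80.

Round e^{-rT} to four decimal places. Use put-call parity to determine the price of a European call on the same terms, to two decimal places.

$35.03

exp(−rT) = exp(−0.027·1) = 0.9734
Put-call parity: C − P = S − K·e^(−rT) = 163 − 159·0.9734 = 163 − 154.7706 = 8.2294
C = P + (C − P) = 26.80 + (8.2294) = 35.0294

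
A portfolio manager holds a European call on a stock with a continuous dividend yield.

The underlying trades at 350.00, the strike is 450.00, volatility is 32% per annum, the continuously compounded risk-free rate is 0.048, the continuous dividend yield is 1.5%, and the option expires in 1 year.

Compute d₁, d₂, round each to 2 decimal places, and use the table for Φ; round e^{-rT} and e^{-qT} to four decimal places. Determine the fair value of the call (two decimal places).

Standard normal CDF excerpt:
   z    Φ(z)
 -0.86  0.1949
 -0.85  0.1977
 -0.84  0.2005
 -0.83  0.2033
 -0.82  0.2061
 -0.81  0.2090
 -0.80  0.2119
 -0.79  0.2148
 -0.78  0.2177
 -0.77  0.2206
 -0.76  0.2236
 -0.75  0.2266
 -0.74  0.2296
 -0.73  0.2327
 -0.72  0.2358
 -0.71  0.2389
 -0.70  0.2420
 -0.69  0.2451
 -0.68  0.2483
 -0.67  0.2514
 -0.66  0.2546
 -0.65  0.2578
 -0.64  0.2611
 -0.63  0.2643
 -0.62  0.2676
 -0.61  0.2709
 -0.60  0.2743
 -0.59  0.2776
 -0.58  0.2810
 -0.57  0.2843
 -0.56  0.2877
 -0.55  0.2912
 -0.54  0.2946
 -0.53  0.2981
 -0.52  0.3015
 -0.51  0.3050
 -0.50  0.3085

T = 1;  σ√T = 0.3200
d₁ = [ln(350/450) + (0.048 − 0.015 + 0.32²/2)·1] / 0.3200 = [-0.2513 + 0.0842] / 0.3200 = -0.5222 → -0.52
d₂ = d₁ − σ√T = -0.5222 − 0.3200 = -0.8422 → -0.84
exp(−qT) = exp(−0.015·1) = 0.9851;  exp(−rT) = exp(−0.048·1) = 0.9531
C = 350·0.9851·N(-0.52) − 450·0.9531·N(-0.84) = 350·0.9851·0.3015 − 450·0.9531·0.2005 = 103.9527 − 85.9934 = 17.9592

17.96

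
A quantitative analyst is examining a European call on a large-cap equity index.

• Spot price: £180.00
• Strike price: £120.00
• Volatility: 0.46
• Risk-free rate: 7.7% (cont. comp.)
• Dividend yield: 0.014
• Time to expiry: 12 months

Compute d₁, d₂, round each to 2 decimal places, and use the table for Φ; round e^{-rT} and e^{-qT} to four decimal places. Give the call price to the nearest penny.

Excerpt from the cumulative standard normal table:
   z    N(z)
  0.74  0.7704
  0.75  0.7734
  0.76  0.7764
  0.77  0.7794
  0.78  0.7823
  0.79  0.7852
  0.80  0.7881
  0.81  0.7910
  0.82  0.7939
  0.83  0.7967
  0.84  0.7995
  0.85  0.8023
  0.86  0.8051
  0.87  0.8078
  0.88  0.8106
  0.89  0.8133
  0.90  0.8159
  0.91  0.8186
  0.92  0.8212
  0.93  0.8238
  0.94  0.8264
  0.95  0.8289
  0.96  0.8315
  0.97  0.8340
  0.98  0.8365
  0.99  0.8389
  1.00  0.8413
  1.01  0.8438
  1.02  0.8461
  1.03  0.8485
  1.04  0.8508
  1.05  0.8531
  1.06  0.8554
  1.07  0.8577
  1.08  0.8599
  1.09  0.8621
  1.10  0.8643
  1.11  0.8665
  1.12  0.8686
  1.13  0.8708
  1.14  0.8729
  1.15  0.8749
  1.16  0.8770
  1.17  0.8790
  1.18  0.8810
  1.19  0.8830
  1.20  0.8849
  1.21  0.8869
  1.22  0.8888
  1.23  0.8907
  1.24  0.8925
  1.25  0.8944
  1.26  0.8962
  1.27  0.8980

£71.51

T = 1;  σ√T = 0.4600
d₁ = [ln(180/120) + (0.077 − 0.014 + ½·0.46²)·1] / (σ√T) = (0.4055 + 0.1688) / 0.4600 = 1.2484 → 1.25
d₂ = 1.2484 − 0.4600 = 0.7884 → 0.79
e^(−qT) = e^(−0.014·1) = 0.9861;  e^(−rT) = e^(−0.077·1) = 0.9259
C = 180·0.9861·N(1.25) − 120·0.9259·N(0.79) = 180·0.9861·0.8944 − 120·0.9259·0.7852 = 158.7542 − 87.2420 = 71.5122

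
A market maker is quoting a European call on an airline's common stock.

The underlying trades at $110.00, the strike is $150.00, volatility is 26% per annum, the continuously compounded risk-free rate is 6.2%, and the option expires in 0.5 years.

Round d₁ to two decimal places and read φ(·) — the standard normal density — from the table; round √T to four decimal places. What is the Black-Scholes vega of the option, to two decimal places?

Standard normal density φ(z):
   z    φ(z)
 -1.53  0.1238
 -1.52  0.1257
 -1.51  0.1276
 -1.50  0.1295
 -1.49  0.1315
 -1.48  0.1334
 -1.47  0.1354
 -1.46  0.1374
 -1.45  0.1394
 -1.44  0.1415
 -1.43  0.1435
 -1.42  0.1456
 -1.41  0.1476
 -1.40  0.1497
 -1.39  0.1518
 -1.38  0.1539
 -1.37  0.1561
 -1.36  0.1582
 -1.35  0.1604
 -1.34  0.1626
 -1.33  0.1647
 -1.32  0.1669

11.16

σ√T = 0.26·√0.5 = 0.1838
d₁ = [ln(110/150) + (0.062 + ½·0.26²)·0.5] / (σ√T) = (-0.3102 + 0.0479) / 0.1838 = -1.4265 ≈ -1.43
√T = √0.5 = 0.7071
φ(d₁) = φ(-1.43) = 0.1435
vega = S·φ(d₁)·√T = 110·0.1435·0.7071 = 11.1616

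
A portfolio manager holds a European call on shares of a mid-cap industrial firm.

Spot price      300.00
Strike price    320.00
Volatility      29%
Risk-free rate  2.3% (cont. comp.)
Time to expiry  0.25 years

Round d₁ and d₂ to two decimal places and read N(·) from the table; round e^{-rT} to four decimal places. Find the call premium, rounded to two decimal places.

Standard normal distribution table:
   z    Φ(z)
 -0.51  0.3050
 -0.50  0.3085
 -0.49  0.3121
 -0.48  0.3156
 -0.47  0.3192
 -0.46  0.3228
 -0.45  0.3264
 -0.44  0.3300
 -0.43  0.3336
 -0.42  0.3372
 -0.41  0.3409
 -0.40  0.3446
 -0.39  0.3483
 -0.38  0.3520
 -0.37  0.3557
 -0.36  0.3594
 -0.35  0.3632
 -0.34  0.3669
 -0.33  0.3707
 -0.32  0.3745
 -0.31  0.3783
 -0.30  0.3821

σ√T = 0.29·√0.25 = 0.1450
d₁ = [ln(300/320) + (0.023 + ½·0.29²)·0.25] / (σ√T) = (-0.0645 + 0.0163) / 0.1450 = -0.3329 ≈ -0.33
d₂ = -0.3329 − 0.1450 = -0.4779 ≈ -0.48
e^(−rT) = e^(−0.023·0.25) = 0.9943
C = 300·N(-0.33) − 320·0.9943·N(-0.48) = 300·0.3707 − 320·0.9943·0.3156 = 111.2100 − 100.4163 = 10.7937

10.79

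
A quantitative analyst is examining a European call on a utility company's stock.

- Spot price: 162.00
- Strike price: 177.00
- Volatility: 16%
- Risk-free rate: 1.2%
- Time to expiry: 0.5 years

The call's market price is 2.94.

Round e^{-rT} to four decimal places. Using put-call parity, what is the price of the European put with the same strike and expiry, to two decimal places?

e^(−rT) = e^(−0.012·0.5) = 0.9940
Put-call parity: C − P = S − K·e^(−rT) = 162 − 177·0.9940 = 162 − 175.9380 = -13.9380
P = C − (C − P) = 2.94 − (-13.9380) = 16.8780

16.88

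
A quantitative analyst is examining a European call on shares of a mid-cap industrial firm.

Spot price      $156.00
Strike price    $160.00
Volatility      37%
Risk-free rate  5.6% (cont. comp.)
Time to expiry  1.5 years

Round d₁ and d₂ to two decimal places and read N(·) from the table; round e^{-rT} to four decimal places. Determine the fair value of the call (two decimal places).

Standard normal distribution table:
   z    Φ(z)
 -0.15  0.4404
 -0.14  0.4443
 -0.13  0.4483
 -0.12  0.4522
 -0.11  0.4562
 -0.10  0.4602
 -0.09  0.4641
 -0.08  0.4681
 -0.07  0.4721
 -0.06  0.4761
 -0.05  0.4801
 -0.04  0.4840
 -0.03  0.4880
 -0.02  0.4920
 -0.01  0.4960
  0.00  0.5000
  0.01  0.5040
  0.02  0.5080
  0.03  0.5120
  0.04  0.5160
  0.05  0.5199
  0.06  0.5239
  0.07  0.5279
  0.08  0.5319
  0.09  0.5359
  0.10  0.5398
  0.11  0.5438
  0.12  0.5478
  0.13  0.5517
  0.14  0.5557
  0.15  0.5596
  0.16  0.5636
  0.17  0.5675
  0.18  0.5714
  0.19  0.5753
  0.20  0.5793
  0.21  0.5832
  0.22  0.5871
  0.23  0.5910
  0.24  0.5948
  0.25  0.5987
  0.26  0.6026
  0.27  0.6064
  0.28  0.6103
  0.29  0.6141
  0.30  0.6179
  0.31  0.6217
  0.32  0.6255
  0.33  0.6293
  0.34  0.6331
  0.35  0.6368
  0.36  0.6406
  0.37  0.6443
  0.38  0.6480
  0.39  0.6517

T = 1.5;  σ√T = 0.4532
ln(S/K) + (r + σ²/2)T = ln(156/160) + (0.056 + 0.37²/2)·1.5 = -0.0253 + 0.1867 = 0.1614
d₁ = 0.1614 / 0.4532 = 0.3561 which rounds to 0.36
d₂ = d₁ − σ√T = 0.3561 − 0.4532 = -0.0971 which rounds to -0.10
e^(−rT) = e^(−0.056·1.5) = 0.9194
N(d₁) = N(0.36) = 0.6406;  N(d₂) = N(-0.10) = 0.4602
C = 156·0.6406 − 160·0.9194·0.4602 = 99.9336 − 67.6973 = 32.2363

$32.24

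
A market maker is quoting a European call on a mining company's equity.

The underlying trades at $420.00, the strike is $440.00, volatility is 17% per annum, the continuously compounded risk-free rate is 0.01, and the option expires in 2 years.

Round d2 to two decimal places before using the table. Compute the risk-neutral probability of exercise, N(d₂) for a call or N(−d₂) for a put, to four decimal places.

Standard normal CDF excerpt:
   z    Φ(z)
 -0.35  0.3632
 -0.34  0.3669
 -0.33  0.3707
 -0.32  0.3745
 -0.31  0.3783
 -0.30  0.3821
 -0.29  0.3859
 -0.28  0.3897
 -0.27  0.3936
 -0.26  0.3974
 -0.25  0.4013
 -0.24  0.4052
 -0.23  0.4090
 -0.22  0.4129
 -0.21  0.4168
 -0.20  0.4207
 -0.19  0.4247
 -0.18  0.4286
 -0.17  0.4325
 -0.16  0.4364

σ√T = 0.17 × 1.4142 = 0.2404
d₁ = [ln(420/440) + (0.01 + 0.17²/2)·2] / 0.2404 = [-0.0465 + 0.0489] / 0.2404 = 0.0099 → 0.01
d₂ = d₁ − σ√T = 0.0099 − 0.2404 = -0.2305 → -0.23
Pr(exercise) under Q = N(d₂) = 0.4090

0.4090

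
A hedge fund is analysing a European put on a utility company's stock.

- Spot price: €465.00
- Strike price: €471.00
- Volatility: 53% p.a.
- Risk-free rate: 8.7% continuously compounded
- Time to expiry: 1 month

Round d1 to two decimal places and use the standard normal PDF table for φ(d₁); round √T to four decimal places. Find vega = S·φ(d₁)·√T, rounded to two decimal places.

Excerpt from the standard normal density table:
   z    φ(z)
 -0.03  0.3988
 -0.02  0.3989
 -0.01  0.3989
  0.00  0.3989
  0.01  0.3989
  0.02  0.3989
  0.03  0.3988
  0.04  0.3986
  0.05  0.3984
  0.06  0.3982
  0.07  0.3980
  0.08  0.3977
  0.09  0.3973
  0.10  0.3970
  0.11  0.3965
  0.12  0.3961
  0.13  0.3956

53.51

T = 0.08333;  σ√T = 0.1530
d₁ = [ln(465/471) + (0.087 + 0.53²/2)·0.08333] / 0.1530 = [-0.0128 + 0.0190] / 0.1530 = 0.0401 which rounds to 0.04
√T = √0.08333 = 0.2887
φ(d₁) = φ(0.04) = 0.3986
vega = S·φ(d₁)·√T = 465·0.3986·0.2887 = 53.5103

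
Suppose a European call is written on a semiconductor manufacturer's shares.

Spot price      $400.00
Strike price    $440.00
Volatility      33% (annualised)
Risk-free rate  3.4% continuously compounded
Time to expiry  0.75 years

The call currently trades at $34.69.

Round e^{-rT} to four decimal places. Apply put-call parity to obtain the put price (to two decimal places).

exp(−rT) = exp(−0.034·0.75) = 0.9748
Put-call parity: C − P = S − K·e^(−rT) = 400 − 440·0.9748 = 400 − 428.9120 = -28.9120
P = C − (C − P) = 34.69 − (-28.9120) = 63.6020

$63.60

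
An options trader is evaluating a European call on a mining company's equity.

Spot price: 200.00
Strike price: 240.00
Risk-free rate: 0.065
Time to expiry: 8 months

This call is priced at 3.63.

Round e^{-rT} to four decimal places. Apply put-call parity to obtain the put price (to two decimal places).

e^(−rT) = e^(−0.065·0.6667) = 0.9576
Put-call parity: C − P = S − K·e^(−rT) = 200 − 240·0.9576 = 200 − 229.8240 = -29.8240
P = C − (C − P) = 3.63 − (-29.8240) = 33.4540

33.45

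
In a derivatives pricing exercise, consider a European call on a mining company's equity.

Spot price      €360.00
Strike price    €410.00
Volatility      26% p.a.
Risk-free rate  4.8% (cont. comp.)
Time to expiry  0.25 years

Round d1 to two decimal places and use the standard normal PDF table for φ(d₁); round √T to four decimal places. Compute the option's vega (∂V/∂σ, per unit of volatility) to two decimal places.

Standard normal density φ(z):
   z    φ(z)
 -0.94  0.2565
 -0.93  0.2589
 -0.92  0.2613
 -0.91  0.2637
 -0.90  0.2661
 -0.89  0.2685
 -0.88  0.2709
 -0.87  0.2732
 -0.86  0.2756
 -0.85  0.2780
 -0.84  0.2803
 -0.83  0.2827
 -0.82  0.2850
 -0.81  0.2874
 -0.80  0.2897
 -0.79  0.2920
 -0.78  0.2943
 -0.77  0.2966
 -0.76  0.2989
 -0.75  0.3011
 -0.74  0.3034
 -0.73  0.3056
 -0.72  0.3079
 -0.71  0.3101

σ√T = 0.26 × 0.5000 = 0.1300
ln(S/K) + (r + σ²/2)T = ln(360/410) + (0.048 + 0.26²/2)·0.25 = -0.1301 + 0.0205 = -0.1096
d₁ = -0.1096 / 0.1300 = -0.8431 ≈ -0.84
√T = √0.25 = 0.5000
φ(d₁) = φ(-0.84) = 0.2803
vega = S·φ(d₁)·√T = 360·0.2803·0.5000 = 50.4540
(Vega is the same for a European call and put with the same parameters.)

50.45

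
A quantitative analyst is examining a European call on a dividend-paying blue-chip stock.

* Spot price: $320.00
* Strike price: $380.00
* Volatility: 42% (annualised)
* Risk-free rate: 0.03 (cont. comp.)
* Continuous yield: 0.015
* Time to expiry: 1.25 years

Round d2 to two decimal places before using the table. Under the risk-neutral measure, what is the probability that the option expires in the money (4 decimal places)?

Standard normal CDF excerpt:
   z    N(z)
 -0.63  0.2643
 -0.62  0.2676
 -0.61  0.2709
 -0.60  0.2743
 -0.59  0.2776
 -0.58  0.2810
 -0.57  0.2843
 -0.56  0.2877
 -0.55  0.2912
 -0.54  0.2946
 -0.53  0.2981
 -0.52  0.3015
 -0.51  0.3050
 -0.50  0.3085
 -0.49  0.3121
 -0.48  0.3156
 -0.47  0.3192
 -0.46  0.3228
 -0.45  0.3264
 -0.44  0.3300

0.2877

σ√T = 0.42 × 1.1180 = 0.4696
ln(S/K) + (r − q + σ²/2)T = ln(320/380) + (0.03 − 0.015 + 0.42²/2)·1.25 = -0.1719 + 0.1290 = -0.0429
d₁ = -0.0429 / 0.4696 = -0.0913 → -0.09
d₂ = d₁ − σ√T = -0.0913 − 0.4696 = -0.5608 → -0.56
Risk-neutral Pr[S_T > K] = N(d₂) = N(-0.56) = 0.2877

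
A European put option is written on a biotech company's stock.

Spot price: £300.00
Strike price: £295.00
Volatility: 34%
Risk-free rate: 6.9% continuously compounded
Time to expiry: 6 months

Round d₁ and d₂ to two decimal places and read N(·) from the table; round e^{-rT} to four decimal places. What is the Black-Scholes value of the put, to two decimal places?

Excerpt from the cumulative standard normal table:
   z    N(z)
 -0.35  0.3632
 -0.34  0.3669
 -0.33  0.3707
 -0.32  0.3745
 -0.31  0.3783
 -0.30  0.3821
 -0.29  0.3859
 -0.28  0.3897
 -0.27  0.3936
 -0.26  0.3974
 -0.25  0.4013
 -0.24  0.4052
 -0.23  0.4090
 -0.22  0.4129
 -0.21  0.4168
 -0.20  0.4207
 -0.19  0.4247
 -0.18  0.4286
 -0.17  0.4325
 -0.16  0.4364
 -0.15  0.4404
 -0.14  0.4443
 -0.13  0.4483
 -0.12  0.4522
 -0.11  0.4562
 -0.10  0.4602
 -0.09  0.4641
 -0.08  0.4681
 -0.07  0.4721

£21.06

T = 0.5;  σ√T = 0.2404
ln(S/K) + (r + σ²/2)T = ln(300/295) + (0.069 + 0.34²/2)·0.5 = 0.0168 + 0.0634 = 0.0802
d₁ = 0.0802 / 0.2404 = 0.3336 ⇒ 0.33
d₂ = d₁ − σ√T = 0.3336 − 0.2404 = 0.0932 ⇒ 0.09
exp(−rT) = exp(−0.069·0.5) = 0.9661
N(−d₂) = N(-0.09) = 0.4641;  N(−d₁) = N(-0.33) = 0.3707
P = 295·0.9661·0.4641 − 300·0.3707 = 132.2683 − 111.2100 = 21.0583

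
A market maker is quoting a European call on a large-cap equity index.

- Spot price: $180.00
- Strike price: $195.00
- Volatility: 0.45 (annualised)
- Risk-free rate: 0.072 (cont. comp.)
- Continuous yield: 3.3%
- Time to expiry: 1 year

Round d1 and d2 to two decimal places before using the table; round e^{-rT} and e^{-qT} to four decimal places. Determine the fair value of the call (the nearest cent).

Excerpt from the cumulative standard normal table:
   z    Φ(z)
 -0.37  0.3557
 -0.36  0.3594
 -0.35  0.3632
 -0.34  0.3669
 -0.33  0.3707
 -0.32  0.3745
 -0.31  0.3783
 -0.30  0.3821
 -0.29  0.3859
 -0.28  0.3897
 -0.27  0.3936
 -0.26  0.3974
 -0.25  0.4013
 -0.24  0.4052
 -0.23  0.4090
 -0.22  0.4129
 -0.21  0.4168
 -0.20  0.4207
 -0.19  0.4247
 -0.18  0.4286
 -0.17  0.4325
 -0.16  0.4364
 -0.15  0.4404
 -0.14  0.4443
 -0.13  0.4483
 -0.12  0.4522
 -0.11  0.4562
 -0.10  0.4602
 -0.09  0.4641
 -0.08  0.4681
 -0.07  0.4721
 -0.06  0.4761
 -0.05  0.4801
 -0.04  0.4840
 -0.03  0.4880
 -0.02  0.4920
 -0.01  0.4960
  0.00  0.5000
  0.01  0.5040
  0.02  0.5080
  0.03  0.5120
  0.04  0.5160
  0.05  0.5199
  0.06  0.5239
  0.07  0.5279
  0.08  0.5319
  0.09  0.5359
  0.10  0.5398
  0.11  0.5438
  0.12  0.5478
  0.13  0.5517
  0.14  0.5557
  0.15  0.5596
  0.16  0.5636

σ√T = 0.45 × 1.0000 = 0.4500
d₁ = [ln(180/195) + (0.072 − 0.033 + 0.45²/2)·1] / 0.4500 = [-0.0800 + 0.1402] / 0.4500 = 0.1338 ≈ 0.13
d₂ = d₁ − σ√T = 0.1338 − 0.4500 = -0.3162 ≈ -0.32
e^(−qT) = e^(−0.033·1) = 0.9675;  e^(−rT) = e^(−0.072·1) = 0.9305
C = 180·0.9675·N(0.13) − 195·0.9305·N(-0.32) = 180·0.9675·0.5517 − 195·0.9305·0.3745 = 96.0786 − 67.9521 = 28.1265

$28.13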